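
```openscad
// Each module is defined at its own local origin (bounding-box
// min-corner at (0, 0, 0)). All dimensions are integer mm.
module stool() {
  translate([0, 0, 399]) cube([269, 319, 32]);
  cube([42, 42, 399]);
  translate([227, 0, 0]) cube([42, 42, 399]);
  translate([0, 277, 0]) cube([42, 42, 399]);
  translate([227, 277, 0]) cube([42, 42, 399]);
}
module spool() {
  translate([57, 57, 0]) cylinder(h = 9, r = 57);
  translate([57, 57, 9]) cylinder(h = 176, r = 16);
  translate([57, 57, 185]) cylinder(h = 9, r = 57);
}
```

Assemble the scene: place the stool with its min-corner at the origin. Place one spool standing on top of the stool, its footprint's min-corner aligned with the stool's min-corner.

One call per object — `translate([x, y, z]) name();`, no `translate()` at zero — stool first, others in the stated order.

stool();
translate([0, 0, 431]) spool();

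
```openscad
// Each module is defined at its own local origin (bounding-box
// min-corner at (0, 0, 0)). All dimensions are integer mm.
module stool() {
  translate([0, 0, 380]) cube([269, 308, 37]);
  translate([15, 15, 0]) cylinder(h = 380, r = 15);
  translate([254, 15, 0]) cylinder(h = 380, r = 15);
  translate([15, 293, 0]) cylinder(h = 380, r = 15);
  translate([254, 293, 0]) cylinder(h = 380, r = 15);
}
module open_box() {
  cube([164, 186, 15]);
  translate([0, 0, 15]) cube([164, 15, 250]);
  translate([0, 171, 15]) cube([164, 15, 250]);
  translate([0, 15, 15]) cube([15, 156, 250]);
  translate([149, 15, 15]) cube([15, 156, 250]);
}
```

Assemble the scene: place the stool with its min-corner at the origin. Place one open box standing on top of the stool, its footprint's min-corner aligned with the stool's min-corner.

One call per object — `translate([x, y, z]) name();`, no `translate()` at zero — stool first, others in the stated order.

stool();
translate([0, 0, 417]) open_box();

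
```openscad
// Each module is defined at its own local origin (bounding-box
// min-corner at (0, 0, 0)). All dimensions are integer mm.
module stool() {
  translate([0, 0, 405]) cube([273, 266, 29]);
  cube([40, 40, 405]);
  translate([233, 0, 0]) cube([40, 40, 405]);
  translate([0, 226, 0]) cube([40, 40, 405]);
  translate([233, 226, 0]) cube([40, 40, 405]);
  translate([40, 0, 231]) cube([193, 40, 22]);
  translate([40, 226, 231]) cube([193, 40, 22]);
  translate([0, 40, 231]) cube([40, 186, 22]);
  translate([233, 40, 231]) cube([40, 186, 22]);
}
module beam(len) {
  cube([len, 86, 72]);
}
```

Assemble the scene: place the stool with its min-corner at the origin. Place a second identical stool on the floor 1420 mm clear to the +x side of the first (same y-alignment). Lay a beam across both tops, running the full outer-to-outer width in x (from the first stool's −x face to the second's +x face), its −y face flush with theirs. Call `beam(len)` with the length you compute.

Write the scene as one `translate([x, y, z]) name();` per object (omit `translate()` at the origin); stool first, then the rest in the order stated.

stool();
translate([1693, 0, 0]) stool();
translate([0, 0, 434]) beam(1966);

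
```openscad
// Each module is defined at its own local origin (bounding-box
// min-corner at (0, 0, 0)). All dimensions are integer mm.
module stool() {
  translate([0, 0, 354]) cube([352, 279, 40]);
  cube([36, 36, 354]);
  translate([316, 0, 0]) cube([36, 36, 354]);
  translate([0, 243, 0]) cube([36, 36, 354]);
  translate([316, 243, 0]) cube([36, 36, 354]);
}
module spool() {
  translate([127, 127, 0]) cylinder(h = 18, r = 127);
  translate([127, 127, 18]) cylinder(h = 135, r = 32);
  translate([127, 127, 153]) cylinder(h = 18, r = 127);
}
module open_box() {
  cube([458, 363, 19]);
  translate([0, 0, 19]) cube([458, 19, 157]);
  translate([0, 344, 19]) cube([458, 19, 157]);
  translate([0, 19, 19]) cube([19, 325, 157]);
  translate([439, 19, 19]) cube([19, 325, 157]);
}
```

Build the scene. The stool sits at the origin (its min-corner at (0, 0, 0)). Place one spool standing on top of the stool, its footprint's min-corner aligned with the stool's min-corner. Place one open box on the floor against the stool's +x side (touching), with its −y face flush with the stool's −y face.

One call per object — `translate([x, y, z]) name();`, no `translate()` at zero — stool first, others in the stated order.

stool();
translate([0, 0, 394]) spool();
translate([352, 0, 0]) open_box();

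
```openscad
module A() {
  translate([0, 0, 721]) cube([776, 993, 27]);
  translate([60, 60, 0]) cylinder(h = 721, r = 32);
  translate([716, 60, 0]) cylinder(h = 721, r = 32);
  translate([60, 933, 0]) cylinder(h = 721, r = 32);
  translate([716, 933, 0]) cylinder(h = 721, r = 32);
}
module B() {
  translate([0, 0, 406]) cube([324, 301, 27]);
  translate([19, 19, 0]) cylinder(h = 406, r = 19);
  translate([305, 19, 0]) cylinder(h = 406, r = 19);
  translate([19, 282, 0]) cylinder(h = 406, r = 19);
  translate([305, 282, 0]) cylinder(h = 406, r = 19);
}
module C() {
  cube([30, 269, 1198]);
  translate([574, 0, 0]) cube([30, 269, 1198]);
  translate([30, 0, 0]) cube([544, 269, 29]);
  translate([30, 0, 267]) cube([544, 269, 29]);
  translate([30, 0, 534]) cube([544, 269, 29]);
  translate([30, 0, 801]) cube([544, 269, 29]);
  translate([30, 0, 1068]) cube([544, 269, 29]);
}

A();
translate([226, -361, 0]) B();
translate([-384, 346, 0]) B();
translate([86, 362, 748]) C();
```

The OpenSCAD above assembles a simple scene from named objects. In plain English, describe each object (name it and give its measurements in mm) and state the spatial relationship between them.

A is a table: top 776 mm (x) × 993 mm (y), 27 mm thick, upper face at z = 748 mm, on four round legs of 64 mm diameter, each leg's bounding box inset 28 mm from the nearest pair of top edges, running from z = 0 to the bottom of the top.

B is a four-legged stool. The seat is 324×301 mm, 27 mm thick, top at z = 433 mm. It stands on four round legs, each 38 mm in diameter, from z = 0 to the seat underside, each leg's axis is inset half a diameter from the nearest pair of seat edges (so the leg's bounding box is flush with the corner).

C is an open bookshelf. Two side panels, each 30 mm thick, 269 mm deep and 1198 mm tall, stand 604 mm apart (outside-to-outside). Between them sit 5 shelves, each 29 mm thick and 269 mm deep, spanning the full gap between the sides. The bottom shelf rests on the floor (its underside at z = 0) and the clear gap between one shelf's top and the next shelf's underside is 238 mm.

Two stools sit around the table at the −y, −x sides. The bookshelf is on top of the table, centred.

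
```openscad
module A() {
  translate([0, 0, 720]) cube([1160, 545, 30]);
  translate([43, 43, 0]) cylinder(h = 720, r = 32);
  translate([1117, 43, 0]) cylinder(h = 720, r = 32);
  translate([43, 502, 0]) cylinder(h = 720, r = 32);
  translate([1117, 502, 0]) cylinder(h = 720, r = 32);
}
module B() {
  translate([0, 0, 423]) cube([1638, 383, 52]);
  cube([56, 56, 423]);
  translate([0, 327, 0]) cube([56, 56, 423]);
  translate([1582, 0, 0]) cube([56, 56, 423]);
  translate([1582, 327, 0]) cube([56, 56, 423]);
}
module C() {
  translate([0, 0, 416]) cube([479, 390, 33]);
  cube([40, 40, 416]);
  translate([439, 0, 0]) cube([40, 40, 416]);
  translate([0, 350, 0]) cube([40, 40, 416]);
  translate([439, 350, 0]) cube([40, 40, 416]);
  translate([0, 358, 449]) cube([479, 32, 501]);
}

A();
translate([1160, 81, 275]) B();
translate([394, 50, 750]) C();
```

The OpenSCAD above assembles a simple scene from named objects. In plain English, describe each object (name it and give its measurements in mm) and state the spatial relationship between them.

A is a table with a 1160×545 mm rectangular top, 30 mm thick, top surface at z = 750 mm, supported by four round legs of 64 mm diameter, each leg's bounding box inset 11 mm from the nearest pair of top edges, running from the floor.

B is a bench: a 1638×383 mm seat slab, 52 mm thick, top at z = 475 mm, on four 56×56 mm square legs flush with the seat corners and standing on z = 0.

C is a chair. The seat is a 479×390×33 mm slab with its top at z = 449 mm, on four 40×40 mm corner legs (flush with the seat edges, standing on z = 0). A flat backrest 32 mm thick, 501 mm tall, spans the full seat width and rises from the seat top along its +y edge, rear face flush with the rear of the seat.

The bench is beside the table with their tops flush at z = 750. The chair is on top of the table.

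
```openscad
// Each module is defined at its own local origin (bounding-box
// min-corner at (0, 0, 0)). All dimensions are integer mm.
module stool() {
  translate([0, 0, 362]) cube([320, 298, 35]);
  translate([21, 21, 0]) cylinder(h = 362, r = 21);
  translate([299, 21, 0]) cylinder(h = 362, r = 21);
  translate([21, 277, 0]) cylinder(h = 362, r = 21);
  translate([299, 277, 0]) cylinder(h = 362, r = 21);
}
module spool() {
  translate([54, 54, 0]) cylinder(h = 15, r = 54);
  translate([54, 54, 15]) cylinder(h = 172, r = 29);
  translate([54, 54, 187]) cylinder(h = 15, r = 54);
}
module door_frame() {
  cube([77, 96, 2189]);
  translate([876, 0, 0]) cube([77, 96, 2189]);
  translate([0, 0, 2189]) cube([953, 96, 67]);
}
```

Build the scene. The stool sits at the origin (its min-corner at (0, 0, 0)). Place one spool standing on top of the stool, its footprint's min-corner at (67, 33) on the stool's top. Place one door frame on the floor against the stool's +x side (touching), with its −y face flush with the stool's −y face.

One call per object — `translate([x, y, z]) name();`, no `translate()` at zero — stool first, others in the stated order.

stool();
translate([67, 33, 397]) spool();
translate([320, 0, 0]) door_frame();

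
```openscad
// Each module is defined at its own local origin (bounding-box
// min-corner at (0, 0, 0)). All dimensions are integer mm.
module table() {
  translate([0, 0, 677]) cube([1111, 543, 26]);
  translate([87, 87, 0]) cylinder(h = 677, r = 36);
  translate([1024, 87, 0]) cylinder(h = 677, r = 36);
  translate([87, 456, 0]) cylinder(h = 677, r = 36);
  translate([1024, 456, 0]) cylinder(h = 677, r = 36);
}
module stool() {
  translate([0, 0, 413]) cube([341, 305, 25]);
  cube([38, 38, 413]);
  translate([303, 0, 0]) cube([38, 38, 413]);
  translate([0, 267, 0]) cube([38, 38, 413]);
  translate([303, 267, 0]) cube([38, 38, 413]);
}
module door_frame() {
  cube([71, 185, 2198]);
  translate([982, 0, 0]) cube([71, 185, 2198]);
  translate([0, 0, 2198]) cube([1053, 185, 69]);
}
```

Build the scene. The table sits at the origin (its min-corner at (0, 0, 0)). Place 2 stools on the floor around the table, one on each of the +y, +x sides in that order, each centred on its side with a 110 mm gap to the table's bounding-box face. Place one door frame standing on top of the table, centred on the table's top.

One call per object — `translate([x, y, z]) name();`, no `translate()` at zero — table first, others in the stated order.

table();
translate([385, 653, 0]) stool();
translate([1221, 119, 0]) stool();
translate([29, 179, 703]) door_frame();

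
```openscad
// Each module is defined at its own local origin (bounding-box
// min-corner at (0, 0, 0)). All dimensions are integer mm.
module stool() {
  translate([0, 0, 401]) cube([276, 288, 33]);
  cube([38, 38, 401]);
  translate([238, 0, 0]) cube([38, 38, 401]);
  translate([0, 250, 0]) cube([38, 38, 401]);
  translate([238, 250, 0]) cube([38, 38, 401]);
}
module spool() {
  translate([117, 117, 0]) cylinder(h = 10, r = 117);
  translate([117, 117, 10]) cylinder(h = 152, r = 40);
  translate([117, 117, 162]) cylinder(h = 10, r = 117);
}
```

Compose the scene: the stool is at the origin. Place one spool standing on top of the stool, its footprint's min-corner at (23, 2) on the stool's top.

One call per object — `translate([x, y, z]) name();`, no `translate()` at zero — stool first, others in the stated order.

stool();
translate([23, 2, 434]) spool();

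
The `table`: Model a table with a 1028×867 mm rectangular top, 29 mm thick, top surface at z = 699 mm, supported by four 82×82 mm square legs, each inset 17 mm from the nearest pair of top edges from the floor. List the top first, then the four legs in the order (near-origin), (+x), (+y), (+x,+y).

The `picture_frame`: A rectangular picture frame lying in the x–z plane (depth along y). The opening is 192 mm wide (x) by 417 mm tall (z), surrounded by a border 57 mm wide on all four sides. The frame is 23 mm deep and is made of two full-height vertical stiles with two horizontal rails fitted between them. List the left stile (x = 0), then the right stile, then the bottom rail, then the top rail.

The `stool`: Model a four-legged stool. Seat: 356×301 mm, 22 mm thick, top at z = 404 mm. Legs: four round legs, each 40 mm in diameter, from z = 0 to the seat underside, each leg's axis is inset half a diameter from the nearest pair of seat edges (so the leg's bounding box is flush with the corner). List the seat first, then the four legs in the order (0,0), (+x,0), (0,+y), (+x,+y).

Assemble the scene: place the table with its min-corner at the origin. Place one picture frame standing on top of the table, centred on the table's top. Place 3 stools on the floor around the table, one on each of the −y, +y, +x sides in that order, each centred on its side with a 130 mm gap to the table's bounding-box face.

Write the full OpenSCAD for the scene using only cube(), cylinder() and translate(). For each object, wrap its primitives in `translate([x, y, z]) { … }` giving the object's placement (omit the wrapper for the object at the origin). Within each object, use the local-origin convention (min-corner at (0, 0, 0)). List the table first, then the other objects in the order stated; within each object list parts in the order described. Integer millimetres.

translate([0, 0, 670]) cube([1028, 867, 29]);
translate([17, 17, 0]) cube([82, 82, 670]);
translate([929, 17, 0]) cube([82, 82, 670]);
translate([17, 768, 0]) cube([82, 82, 670]);
translate([929, 768, 0]) cube([82, 82, 670]);
translate([361, 422, 699]) {
  cube([57, 23, 531]);
  translate([249, 0, 0]) cube([57, 23, 531]);
  translate([57, 0, 0]) cube([192, 23, 57]);
  translate([57, 0, 474]) cube([192, 23, 57]);
}
translate([336, -431, 0]) {
  translate([0, 0, 382]) cube([356, 301, 22]);
  translate([20, 20, 0]) cylinder(h = 382, r = 20);
  translate([336, 20, 0]) cylinder(h = 382, r = 20);
  translate([20, 281, 0]) cylinder(h = 382, r = 20);
  translate([336, 281, 0]) cylinder(h = 382, r = 20);
}
translate([336, 997, 0]) {
  translate([0, 0, 382]) cube([356, 301, 22]);
  translate([20, 20, 0]) cylinder(h = 382, r = 20);
  translate([336, 20, 0]) cylinder(h = 382, r = 20);
  translate([20, 281, 0]) cylinder(h = 382, r = 20);
  translate([336, 281, 0]) cylinder(h = 382, r = 20);
}
translate([1158, 283, 0]) {
  translate([0, 0, 382]) cube([356, 301, 22]);
  translate([20, 20, 0]) cylinder(h = 382, r = 20);
  translate([336, 20, 0]) cylinder(h = 382, r = 20);
  translate([20, 281, 0]) cylinder(h = 382, r = 20);
  translate([336, 281, 0]) cylinder(h = 382, r = 20);
}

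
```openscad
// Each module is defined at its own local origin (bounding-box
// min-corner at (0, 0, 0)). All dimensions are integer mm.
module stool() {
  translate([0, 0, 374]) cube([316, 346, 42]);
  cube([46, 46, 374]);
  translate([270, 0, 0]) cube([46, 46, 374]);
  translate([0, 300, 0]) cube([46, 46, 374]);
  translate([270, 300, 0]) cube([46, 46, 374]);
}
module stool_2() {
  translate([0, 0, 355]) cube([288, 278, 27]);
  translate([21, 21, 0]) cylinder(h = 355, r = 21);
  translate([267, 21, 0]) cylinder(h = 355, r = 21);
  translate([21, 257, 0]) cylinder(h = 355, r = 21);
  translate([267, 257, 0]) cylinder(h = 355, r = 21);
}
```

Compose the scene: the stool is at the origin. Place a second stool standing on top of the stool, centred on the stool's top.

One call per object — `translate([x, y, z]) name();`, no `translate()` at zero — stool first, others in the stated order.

stool();
translate([14, 34, 416]) stool_2();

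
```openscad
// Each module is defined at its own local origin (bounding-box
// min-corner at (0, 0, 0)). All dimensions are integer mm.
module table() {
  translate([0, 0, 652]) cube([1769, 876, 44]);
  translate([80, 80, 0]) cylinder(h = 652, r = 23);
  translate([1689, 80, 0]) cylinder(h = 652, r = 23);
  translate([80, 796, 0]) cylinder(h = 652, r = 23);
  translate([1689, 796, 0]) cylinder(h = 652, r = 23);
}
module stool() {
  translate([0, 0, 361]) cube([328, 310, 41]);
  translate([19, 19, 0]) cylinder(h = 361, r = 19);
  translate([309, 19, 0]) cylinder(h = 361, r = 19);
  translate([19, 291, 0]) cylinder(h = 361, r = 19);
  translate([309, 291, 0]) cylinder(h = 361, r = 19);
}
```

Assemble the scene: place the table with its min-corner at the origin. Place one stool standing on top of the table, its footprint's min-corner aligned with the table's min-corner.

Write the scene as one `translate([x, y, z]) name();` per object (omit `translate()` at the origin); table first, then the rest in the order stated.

table();
translate([0, 0, 696]) stool();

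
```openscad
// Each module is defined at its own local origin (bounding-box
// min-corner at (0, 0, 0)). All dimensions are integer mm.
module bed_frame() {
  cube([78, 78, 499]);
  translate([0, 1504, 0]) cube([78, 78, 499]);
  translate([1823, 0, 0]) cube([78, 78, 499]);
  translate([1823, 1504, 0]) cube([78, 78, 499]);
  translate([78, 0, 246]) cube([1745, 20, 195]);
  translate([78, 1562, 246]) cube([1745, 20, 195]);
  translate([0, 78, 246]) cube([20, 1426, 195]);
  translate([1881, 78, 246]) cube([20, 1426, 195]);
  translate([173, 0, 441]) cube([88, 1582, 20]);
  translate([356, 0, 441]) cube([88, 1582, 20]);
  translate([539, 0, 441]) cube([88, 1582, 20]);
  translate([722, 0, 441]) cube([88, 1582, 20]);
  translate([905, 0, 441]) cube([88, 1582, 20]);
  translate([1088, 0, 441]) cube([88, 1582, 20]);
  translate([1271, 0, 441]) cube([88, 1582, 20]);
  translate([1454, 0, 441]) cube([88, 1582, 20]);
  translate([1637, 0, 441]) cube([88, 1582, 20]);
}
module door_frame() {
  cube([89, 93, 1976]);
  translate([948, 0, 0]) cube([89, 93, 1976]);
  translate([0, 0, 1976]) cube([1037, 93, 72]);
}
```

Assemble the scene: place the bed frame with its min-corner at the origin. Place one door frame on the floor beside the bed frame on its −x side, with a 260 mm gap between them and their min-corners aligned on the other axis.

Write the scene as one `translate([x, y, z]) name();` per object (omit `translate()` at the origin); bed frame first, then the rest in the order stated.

bed_frame();
translate([-1297, 0, 0]) door_frame();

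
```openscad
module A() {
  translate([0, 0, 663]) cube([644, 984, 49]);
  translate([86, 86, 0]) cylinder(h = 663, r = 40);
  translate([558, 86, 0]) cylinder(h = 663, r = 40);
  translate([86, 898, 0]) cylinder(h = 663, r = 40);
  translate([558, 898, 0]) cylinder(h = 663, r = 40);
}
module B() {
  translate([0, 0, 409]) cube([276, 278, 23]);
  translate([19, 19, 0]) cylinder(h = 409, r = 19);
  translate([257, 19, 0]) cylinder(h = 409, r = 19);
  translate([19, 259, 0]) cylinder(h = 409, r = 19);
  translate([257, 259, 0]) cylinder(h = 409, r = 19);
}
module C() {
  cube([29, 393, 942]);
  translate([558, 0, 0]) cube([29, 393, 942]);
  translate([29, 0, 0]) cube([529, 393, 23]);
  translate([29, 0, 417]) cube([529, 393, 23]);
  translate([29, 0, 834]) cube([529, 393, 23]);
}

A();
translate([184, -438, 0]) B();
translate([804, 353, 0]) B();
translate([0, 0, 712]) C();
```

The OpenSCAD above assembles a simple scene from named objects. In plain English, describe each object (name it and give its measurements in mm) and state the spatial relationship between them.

A is a rectangular dining table. The top is 644×984×49 mm with its upper surface at z = 712 mm. It stands on four round legs of 80 mm diameter, each leg's bounding box inset 46 mm from the nearest pair of top edges, running from the floor to the underside of the top.

B is a four-legged stool. The seat is a 276×278×23 mm slab whose top surface is at z = 432 mm; four round legs, each 38 mm in diameter, run from the floor (z = 0) to the underside of the seat, each leg's axis is inset half a diameter from the nearest pair of seat edges (so the leg's bounding box is flush with the corner).

C is a bookshelf 587 mm wide overall, 393 mm deep and 942 mm tall. The two sides are 29 mm thick vertical panels. 3 horizontal shelves of 23 mm thickness span between the inner faces of the sides; the lowest shelf sits on the floor and shelves are stacked with a clear vertical gap of 394 mm between each pair.

Two stools sit around the table at the −y, +x sides. The bookshelf is on top of the table.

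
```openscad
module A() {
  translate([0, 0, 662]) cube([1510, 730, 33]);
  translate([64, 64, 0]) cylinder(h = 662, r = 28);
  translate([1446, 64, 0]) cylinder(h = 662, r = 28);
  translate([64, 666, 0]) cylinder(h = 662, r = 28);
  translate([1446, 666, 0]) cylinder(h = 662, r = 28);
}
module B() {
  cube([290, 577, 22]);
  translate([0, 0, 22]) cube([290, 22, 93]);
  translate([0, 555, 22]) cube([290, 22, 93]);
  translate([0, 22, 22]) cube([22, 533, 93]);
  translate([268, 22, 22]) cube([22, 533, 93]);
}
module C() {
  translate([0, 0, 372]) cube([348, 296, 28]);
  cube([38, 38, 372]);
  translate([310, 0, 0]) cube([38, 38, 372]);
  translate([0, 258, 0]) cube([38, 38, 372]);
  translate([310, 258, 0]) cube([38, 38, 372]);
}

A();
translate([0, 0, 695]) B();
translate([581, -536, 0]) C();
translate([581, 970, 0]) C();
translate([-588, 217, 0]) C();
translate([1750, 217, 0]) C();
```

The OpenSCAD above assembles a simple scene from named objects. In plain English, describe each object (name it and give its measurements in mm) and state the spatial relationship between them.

A is a table: top 1510 mm (x) × 730 mm (y), 33 mm thick, upper face at z = 695 mm, on four round legs of 56 mm diameter, each leg's bounding box inset 36 mm from the nearest pair of top edges, running from z = 0 to the bottom of the top.

B is an open-topped rectangular box: outside dimensions 290×577×115 mm, with a uniform wall and base thickness of 22 mm. The base is a full 290×577 slab on the floor; four walls sit on top of the base. The front and back walls (the −y and +y sides) span the full width; the two side walls fit between them.

C is a four-legged stool. The seat is a 348×296×28 mm slab whose top surface is at z = 400 mm; four square legs, each 38×38 mm in cross-section, run from the floor (z = 0) to the underside of the seat, each flush with a corner of the seat.

The open box is on top of the table. Four stools sit around the table at the −y, +y, −x, +x sides.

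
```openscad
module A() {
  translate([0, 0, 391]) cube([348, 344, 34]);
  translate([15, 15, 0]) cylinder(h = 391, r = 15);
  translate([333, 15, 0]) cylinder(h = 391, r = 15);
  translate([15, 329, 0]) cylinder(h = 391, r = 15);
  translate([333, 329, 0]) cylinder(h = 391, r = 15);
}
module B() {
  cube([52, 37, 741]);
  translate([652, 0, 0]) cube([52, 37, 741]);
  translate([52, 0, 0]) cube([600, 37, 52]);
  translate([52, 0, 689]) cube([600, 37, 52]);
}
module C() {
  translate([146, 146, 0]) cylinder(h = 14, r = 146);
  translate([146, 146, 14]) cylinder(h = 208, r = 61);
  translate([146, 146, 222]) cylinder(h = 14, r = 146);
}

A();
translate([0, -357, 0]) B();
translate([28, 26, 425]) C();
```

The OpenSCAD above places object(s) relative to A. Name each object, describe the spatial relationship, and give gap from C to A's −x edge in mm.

A is a stool. B is a picture frame. C is a spool. The picture frame is on the floor beside the stool on its −y side. The spool is on top of the stool, centred. The gap from the spool to the stool's −x edge is 28 mm.

The spool's min-x is at 28; the stool's min-x is 0; gap = 28 mm.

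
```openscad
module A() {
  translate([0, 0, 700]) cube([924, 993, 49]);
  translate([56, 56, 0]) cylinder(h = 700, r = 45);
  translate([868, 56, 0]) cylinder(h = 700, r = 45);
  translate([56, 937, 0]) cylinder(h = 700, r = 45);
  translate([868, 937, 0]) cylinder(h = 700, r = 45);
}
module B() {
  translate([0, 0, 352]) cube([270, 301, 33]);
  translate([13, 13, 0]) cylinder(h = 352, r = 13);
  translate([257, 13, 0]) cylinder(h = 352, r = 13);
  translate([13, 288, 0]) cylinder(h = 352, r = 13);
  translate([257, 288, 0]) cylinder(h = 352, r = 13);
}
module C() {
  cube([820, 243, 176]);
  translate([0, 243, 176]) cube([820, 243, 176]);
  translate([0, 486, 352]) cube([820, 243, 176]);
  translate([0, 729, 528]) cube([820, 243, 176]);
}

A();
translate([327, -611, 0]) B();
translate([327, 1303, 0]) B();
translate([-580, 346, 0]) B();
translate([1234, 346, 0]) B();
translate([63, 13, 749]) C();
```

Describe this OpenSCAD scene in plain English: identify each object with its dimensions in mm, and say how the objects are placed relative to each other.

A is a rectangular dining table. The top is 924×993×49 mm with its upper surface at z = 749 mm. It stands on four round legs of 90 mm diameter, each leg's bounding box inset 11 mm from the nearest pair of top edges, running from the floor to the underside of the top.

B is a four-legged stool. The seat is a 270×301×33 mm slab whose top surface is at z = 385 mm; four round legs, each 26 mm in diameter, run from the floor (z = 0) to the underside of the seat, each leg's axis is inset half a diameter from the nearest pair of seat edges (so the leg's bounding box is flush with the corner).

C is a run of 4 identical solid stair steps. Each tread is 820×243 mm and each step block is 176 mm high. Step 1 rests on the floor; step k is offset from step 1 by (k−1)×243 mm in y and (k−1)×176 mm in z.

Four stools sit around the table at the −y, +y, −x, +x sides. The staircase is on top of the table.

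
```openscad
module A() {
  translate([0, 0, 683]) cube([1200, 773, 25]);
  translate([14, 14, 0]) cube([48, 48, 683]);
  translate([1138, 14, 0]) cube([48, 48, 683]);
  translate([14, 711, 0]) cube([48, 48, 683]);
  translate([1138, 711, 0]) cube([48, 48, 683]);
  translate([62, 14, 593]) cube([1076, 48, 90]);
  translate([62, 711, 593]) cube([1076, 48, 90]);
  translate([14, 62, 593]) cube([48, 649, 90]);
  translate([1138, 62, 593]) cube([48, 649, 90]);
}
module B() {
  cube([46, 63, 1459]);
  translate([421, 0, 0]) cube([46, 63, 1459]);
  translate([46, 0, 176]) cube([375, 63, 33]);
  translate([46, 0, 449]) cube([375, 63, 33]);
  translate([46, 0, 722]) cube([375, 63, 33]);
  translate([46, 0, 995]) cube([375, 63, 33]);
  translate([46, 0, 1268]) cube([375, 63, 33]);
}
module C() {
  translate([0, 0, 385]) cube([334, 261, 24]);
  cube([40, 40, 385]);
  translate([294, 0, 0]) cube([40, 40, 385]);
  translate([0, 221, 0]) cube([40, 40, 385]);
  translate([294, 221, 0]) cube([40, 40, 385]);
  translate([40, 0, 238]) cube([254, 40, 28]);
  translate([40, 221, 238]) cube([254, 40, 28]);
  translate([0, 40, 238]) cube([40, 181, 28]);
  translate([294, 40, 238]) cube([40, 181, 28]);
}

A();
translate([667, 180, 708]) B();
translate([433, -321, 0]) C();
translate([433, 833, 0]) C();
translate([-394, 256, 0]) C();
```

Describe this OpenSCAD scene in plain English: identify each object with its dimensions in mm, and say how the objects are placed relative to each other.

A is a table with a 1200×773 mm rectangular top, 25 mm thick, top surface at z = 708 mm, supported by four 48×48 mm square legs, each inset 14 mm from the nearest pair of top edges, running from the floor. Four apron rails, 48 mm thick and 90 mm tall, run between adjacent legs with their top edges flush with the underside of the top and their outer faces flush with the legs' outer faces.

B is a straight ladder. Two 46×63 mm vertical rails, 1459 mm tall, stand 467 mm apart (outside-to-outside) with their front faces coplanar on the −y side. 5 rungs, each 63 mm deep and 33 mm tall, span between the inner faces of the rails, front faces flush with the rails. The lowest rung's underside is at z = 176 mm and rungs are spaced 273 mm apart (underside to underside).

C is a simple wooden stool: a rectangular seat 334 mm (x) by 261 mm (y), 24 mm thick, top face at z = 409 mm, on four square legs, each 40×40 mm in cross-section. The legs rest on z = 0, each flush with a corner of the seat. Four stretchers, 40 mm wide and 28 mm tall, connect adjacent legs with their undersides at z = 238 mm, each running between the inner faces of the legs it joins and aligned with the legs' outer faces on the other axis.

The ladder is on top of the table. Three stools sit around the table at the −y, +y, −x sides.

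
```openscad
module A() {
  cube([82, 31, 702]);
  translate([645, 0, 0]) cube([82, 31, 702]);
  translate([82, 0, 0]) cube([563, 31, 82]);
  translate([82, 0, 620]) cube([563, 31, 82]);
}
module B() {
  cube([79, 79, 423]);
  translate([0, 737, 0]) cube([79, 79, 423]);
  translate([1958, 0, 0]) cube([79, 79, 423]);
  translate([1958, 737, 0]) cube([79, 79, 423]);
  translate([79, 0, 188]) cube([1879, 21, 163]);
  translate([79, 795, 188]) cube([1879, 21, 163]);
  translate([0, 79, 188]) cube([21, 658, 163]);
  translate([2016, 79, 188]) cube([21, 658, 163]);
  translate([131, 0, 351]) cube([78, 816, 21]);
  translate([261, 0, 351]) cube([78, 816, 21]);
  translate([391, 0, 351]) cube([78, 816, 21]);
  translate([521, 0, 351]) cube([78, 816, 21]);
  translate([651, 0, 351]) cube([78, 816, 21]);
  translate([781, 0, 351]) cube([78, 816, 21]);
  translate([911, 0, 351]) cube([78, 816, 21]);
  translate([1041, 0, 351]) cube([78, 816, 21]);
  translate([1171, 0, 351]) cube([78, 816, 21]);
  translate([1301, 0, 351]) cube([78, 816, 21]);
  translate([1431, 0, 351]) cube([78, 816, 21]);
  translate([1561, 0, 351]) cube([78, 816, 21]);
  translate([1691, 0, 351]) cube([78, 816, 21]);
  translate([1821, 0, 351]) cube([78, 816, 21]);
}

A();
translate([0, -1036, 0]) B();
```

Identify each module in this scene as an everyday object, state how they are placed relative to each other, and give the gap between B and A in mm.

A is a picture frame. B is a bed frame. The bed frame is on the floor beside the picture frame on its −y side. The gap between the bed frame and the picture frame is 220 mm.

The bed frame's nearest face is 220 mm from the picture frame's −y face.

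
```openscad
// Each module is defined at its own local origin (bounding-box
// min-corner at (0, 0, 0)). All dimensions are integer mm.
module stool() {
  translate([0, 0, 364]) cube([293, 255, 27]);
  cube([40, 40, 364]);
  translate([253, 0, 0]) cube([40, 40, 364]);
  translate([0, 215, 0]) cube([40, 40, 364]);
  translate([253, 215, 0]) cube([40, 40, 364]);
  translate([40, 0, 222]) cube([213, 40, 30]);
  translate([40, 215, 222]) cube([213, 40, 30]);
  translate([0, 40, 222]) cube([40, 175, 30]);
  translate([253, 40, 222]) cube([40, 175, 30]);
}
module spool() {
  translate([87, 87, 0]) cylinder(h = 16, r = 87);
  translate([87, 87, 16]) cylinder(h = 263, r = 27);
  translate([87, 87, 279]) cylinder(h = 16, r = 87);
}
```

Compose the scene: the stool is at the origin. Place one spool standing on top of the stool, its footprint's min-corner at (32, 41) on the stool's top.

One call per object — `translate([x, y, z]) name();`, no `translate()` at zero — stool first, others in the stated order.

stool();
translate([32, 41, 391]) spool();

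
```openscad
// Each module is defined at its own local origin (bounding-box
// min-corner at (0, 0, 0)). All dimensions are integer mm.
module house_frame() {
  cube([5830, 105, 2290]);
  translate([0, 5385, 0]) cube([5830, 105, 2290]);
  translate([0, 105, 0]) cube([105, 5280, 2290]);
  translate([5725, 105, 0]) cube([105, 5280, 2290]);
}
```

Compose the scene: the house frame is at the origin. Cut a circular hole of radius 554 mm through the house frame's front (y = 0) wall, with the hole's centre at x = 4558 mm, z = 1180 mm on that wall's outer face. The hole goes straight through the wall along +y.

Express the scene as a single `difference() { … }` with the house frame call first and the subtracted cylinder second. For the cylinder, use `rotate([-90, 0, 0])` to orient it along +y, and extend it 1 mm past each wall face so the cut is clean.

difference() {
  house_frame();
  translate([4558, -1, 1180]) rotate([-90, 0, 0]) cylinder(h = 107, r = 554);
}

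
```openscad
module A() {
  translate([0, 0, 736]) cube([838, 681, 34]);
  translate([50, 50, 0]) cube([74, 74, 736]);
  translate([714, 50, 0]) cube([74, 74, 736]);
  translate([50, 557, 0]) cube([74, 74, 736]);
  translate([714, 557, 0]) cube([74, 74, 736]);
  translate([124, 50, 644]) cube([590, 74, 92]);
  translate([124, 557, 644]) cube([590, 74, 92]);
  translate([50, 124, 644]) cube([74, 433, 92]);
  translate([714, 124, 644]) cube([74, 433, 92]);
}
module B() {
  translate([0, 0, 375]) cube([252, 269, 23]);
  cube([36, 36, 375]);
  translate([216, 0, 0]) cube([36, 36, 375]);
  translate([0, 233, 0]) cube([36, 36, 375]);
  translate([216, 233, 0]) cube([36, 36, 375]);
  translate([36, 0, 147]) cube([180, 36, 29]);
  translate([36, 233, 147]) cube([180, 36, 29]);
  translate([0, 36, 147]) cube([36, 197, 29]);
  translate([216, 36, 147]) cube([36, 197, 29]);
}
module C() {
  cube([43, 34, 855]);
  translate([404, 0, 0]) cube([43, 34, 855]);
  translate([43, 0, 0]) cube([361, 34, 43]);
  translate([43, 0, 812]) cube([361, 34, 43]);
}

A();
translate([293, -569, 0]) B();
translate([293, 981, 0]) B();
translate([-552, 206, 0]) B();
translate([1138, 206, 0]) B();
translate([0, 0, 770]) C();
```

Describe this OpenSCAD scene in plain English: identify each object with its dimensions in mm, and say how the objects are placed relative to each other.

A is a table with a 838×681 mm rectangular top, 34 mm thick, top surface at z = 770 mm, supported by four 74×74 mm square legs, each inset 50 mm from the nearest pair of top edges, running from the floor. Four apron rails, 74 mm thick and 92 mm tall, run between adjacent legs with their top edges flush with the underside of the top and their outer faces flush with the legs' outer faces.

B is a simple wooden stool: a rectangular seat 252 mm (x) by 269 mm (y), 23 mm thick, top face at z = 398 mm, on four square legs, each 36×36 mm in cross-section. The legs rest on z = 0, each flush with a corner of the seat. Four stretchers, 36 mm wide and 29 mm tall, connect adjacent legs with their undersides at z = 147 mm, each running between the inner faces of the legs it joins and aligned with the legs' outer faces on the other axis.

C is a rectangular picture frame lying in the x–z plane (depth along y). The opening is 361 mm wide (x) by 769 mm tall (z), surrounded by a border 43 mm wide on all four sides. The frame is 34 mm deep and is made of two full-height vertical stiles with two horizontal rails fitted between them.

Four stools sit around the table at the −y, +y, −x, +x sides. The picture frame is on top of the table.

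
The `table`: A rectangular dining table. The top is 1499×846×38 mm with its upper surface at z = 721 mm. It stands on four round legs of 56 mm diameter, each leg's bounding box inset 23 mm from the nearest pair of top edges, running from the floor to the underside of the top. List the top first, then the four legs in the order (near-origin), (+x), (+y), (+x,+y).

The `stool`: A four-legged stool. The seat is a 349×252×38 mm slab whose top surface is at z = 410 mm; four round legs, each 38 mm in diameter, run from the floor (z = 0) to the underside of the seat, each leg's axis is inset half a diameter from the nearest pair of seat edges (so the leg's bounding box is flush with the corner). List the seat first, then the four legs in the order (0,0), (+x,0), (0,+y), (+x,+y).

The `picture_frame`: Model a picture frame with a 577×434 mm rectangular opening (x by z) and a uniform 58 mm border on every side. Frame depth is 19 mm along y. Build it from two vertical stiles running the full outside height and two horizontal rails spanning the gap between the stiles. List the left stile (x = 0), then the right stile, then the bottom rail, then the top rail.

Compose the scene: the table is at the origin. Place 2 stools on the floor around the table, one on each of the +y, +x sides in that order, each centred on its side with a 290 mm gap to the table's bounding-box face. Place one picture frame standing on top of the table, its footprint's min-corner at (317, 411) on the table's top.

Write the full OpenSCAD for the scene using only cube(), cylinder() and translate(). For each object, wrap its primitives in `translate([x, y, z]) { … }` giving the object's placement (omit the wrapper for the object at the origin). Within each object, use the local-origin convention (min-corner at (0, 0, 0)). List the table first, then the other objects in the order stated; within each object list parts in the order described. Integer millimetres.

translate([0, 0, 683]) cube([1499, 846, 38]);
translate([51, 51, 0]) cylinder(h = 683, r = 28);
translate([1448, 51, 0]) cylinder(h = 683, r = 28);
translate([51, 795, 0]) cylinder(h = 683, r = 28);
translate([1448, 795, 0]) cylinder(h = 683, r = 28);
translate([575, 1136, 0]) {
  translate([0, 0, 372]) cube([349, 252, 38]);
  translate([19, 19, 0]) cylinder(h = 372, r = 19);
  translate([330, 19, 0]) cylinder(h = 372, r = 19);
  translate([19, 233, 0]) cylinder(h = 372, r = 19);
  translate([330, 233, 0]) cylinder(h = 372, r = 19);
}
translate([1789, 297, 0]) {
  translate([0, 0, 372]) cube([349, 252, 38]);
  translate([19, 19, 0]) cylinder(h = 372, r = 19);
  translate([330, 19, 0]) cylinder(h = 372, r = 19);
  translate([19, 233, 0]) cylinder(h = 372, r = 19);
  translate([330, 233, 0]) cylinder(h = 372, r = 19);
}
translate([317, 411, 721]) {
  cube([58, 19, 550]);
  translate([635, 0, 0]) cube([58, 19, 550]);
  translate([58, 0, 0]) cube([577, 19, 58]);
  translate([58, 0, 492]) cube([577, 19, 58]);
}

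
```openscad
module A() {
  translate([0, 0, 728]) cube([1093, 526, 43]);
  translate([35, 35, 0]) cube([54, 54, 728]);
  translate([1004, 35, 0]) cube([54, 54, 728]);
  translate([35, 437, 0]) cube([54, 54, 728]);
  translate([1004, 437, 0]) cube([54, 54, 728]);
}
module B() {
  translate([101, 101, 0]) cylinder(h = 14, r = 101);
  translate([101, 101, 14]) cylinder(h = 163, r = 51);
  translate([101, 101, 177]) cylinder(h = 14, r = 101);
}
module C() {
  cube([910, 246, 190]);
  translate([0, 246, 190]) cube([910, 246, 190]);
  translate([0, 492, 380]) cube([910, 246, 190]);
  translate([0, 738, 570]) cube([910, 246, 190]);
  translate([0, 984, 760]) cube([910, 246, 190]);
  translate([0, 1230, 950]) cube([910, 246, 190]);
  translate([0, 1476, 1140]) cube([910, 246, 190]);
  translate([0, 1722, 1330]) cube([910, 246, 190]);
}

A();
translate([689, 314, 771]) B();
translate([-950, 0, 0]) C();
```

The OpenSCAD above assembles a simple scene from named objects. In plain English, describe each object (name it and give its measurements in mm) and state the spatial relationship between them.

A is a table with a 1093×526 mm rectangular top, 43 mm thick, top surface at z = 771 mm, supported by four 54×54 mm square legs, each inset 35 mm from the nearest pair of top edges, running from the floor.

B is a spool: two coaxial disc flanges of radius 101 mm and thickness 14 mm, joined by a core cylinder of radius 51 mm and height 163 mm. The lower flange rests on z = 0 and the three cylinders share a vertical axis.

C is a straight staircase of 8 solid steps. Each step is 910 mm wide (x), 246 mm deep (y, the going) and 190 mm tall (the rise). The first step rests on the floor; each subsequent step sits one going further in +y and one rise higher in +z, directly behind and above the previous step with no overlap.

The spool is on top of the table. The staircase is on the floor beside the table on its −x side.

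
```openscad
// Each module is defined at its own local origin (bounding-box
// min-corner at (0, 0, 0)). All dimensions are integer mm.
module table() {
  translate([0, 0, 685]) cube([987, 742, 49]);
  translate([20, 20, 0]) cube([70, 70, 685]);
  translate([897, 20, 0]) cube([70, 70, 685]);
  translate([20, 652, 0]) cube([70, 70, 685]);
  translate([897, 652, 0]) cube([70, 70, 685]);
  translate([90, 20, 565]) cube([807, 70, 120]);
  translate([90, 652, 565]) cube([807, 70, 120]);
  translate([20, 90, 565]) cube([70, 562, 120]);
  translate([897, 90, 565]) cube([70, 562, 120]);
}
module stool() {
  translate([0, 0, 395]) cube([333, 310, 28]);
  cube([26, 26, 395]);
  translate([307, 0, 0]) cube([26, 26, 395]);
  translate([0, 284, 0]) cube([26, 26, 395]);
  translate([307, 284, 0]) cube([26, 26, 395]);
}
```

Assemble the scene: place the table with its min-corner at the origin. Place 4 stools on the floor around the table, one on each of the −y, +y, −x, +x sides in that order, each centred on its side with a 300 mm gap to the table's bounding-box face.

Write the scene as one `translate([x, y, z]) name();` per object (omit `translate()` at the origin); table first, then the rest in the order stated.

table();
translate([327, -610, 0]) stool();
translate([327, 1042, 0]) stool();
translate([-633, 216, 0]) stool();
translate([1287, 216, 0]) stool();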